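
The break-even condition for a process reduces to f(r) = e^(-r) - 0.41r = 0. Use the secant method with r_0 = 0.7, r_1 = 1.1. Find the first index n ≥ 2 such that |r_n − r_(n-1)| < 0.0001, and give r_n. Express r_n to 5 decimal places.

f(0.7) = 0.2095853, f(1.1) = -0.1181289
r_2 = 1.1000000 − (-0.1181289)·(0.4000000)/(-0.3277142) = 0.9558147;  |Δ| = 0.1441853
f(0.9558147) = -0.0073853
r_3 = 0.9558147 − (-0.0073853)·(-0.1441853)/(0.1107436) = 0.9461993;  |Δ| = 0.0096154
f(0.9461993) = 0.0002720
r_4 = 0.9461993 − 0.0002720·(-0.0096154)/(0.0076573) = 0.9465408;  |Δ| = 0.0003416
f(0.9465408) = -0.0000006
r_5 = 0.9465408 − (-0.0000006)·(0.0003416)/(-0.0002726) = 0.9465401;  |Δ| = 0.0000008
|r_5 − r_4| = 0.0000008 < 0.0001

n = 5, r_n = 0.94654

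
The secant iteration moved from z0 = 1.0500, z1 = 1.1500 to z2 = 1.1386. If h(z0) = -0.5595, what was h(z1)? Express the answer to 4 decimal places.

The secant line through (1.0500, -0.5595) and (1.1500, h(z1)) crosses zero at z2 = 1.1386.
So (1.0500, -0.5595), (1.1500, h(z1)), (1.1386, 0) are collinear:
h(z1) = -0.5595 · (1.1500 − 1.1386) / (1.0500 − 1.1386) = -0.5595 · (0.011400)/(-0.088600) = 0.071990

0.0720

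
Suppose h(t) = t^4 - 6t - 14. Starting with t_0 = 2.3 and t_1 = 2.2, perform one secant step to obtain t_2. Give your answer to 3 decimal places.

h(2.3) = 0.18410, h(2.2) = -3.77440
t_2 = 2.20000 − (-3.77440)·(2.20000 − 2.30000) / (-3.77440 − 0.18410) = 2.20000 − (0.37744)/(-3.95850) = 2.29535

2.295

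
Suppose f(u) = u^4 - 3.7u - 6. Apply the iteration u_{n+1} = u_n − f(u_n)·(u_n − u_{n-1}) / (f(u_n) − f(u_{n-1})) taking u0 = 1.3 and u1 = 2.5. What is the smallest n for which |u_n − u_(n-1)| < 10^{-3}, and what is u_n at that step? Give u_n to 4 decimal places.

f(1.3) = -7.953900, f(2.5) = 23.812500
u2 = 2.500000 − 23.812500·(1.200000)/(31.766400) = 1.600465;  |Δ| = 0.899535
f(1.600465) = -5.360503
u3 = 1.600465 − (-5.360503)·(-0.899535)/(-29.173003) = 1.765753;  |Δ| = 0.165289
f(1.765753) = -2.812085
u4 = 1.765753 − (-2.812085)·(0.165289)/(2.548418) = 1.948143;  |Δ| = 0.182390
f(1.948143) = 1.195875
u5 = 1.948143 − 1.195875·(0.182390)/(4.007960) = 1.893722;  |Δ| = 0.054421
f(1.893722) = -0.146055
u6 = 1.893722 − (-0.146055)·(-0.054421)/(-1.341929) = 1.899645;  |Δ| = 0.005923
f(1.899645) = -0.006313
u7 = 1.899645 − (-0.006313)·(0.005923)/(0.139742) = 1.899913;  |Δ| = 0.000268
|u7 − u6| = 0.000268 < 10^{-3}

n = 7, u_n = 1.8999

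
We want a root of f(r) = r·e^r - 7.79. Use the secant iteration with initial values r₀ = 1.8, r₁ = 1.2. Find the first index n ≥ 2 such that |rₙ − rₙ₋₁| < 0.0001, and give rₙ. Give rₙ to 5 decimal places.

n = 6, rₙ = 1.58945

f(1.8) = 3.0993654, f(1.2) = -3.8058597
r₂ = 1.2000000 − (-3.8058597)·(-0.6000000)/(-6.9052251) = 1.5306939;  |Δ| = 0.3306939
f(1.5306939) = -0.7160780
r₃ = 1.5306939 − (-0.7160780)·(0.3306939)/(3.0897817) = 1.6073345;  |Δ| = 0.0766406
f(1.6073345) = 0.2297855
r₄ = 1.6073345 − 0.2297855·(0.0766406)/(0.9458635) = 1.5887156;  |Δ| = 0.0186188
f(1.5887156) = -0.0093372
r₅ = 1.5887156 − (-0.0093372)·(-0.0186188)/(-0.2391227) = 1.5894426;  |Δ| = 0.0007270
f(1.5894426) = -0.0001153
r₆ = 1.5894426 − (-0.0001153)·(0.0007270)/(0.0092219) = 1.5894517;  |Δ| = 0.0000091
|r₆ − r₅| = 0.0000091 < 0.0001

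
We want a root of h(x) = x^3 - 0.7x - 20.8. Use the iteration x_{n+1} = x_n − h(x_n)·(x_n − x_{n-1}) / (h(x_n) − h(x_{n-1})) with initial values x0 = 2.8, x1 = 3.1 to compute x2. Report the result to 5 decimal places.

2.83177

h(2.8) = -0.8080000, h(3.1) = 6.8210000
x2 = 3.1000000 − 6.8210000·(3.1000000 − 2.8000000) / (6.8210000 − (-0.8080000)) = 3.1000000 − (2.0463000)/(7.6290000) = 2.8317735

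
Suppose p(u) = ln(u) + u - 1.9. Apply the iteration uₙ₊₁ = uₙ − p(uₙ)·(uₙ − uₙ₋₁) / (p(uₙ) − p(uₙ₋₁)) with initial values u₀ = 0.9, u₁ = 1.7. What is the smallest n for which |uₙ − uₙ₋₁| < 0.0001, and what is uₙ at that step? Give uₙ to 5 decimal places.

n = 5, uₙ = 1.49672

p(0.9) = -1.1053605, p(1.7) = 0.3306283
u₂ = 1.7000000 − 0.3306283·(0.8000000)/(1.4359888) = 1.5158045;  |Δ| = 0.1841955
p(1.5158045) = 0.0317509
u₃ = 1.5158045 − 0.0317509·(-0.1841955)/(-0.2988774) = 1.4962368;  |Δ| = 0.0195678
p(1.4962368) = -0.0008101
u₄ = 1.4962368 − (-0.0008101)·(-0.0195678)/(-0.0325610) = 1.4967236;  |Δ| = 0.0004869
p(1.4967236) = 0.0000021
u₅ = 1.4967236 − 0.0000021·(0.0004869)/(0.0008122) = 1.4967224;  |Δ| = 0.0000012
|u₅ − u₄| = 0.0000012 < 0.0001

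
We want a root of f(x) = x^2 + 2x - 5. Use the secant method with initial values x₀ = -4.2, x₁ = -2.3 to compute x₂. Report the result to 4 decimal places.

-3.2578

f(-4.2) = 4.240000, f(-2.3) = -4.310000
x₂ = -2.300000 − (-4.310000)·(-2.300000 − (-4.200000)) / (-4.310000 − 4.240000) = -2.300000 − (-8.189000)/(-8.550000) = -3.257778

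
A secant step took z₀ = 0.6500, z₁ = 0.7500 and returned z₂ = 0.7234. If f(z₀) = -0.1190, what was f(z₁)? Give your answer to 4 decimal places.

The secant line through (0.6500, -0.1190) and (0.7500, f(z₁)) crosses zero at z₂ = 0.7234.
So (0.6500, -0.1190), (0.7500, f(z₁)), (0.7234, 0) are collinear:
f(z₁) = -0.1190 · (0.7500 − 0.7234) / (0.6500 − 0.7234) = -0.1190 · (0.026600)/(-0.073400) = 0.043125

0.0431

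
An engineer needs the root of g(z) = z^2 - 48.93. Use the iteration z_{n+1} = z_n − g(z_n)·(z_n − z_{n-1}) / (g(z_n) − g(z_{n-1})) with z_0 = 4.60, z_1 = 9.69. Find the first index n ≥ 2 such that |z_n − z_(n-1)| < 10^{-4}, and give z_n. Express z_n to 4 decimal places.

n = 6, z_n = 6.9950

g(4.60) = -27.770000, g(9.69) = 44.966100
z_2 = 9.690000 − 44.966100·(5.090000)/(72.736100) = 6.543317;  |Δ| = 3.146683
g(6.543317) = -6.115003
z_3 = 6.543317 − (-6.115003)·(-3.146683)/(-51.081103) = 6.920012;  |Δ| = 0.376695
g(6.920012) = -1.043440
z_4 = 6.920012 − (-1.043440)·(0.376695)/(5.071563) = 6.997514;  |Δ| = 0.077502
g(6.997514) = 0.035201
z_5 = 6.997514 − 0.035201·(0.077502)/(1.078641) = 6.994985;  |Δ| = 0.002529
g(6.994985) = -0.000190
z_6 = 6.994985 − (-0.000190)·(-0.002529)/(-0.035391) = 6.994998;  |Δ| = 0.000014
|z_6 − z_5| = 0.000014 < 10^{-4}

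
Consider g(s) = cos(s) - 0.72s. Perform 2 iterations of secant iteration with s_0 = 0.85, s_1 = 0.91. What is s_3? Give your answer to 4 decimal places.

g(0.85) = 0.047983, g(0.91) = -0.041454
s_2 = 0.910000 − (-0.041454)·(0.910000 − 0.850000) / (-0.041454 − 0.047983) = 0.910000 − (-0.002487)/(-0.089437) = 0.882190
g(0.882190) = 0.000285
s_3 = 0.882190 − 0.000285·(0.882190 − 0.910000) / (0.000285 − (-0.041454)) = 0.882190 − (-0.000008)/(0.041739) = 0.882380

0.8824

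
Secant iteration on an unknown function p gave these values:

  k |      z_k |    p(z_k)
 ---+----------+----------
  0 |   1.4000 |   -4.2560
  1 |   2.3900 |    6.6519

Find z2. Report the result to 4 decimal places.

1.7863

z2 = 2.3900 − 6.6519·(2.3900 − 1.4000) / (6.6519 − (-4.2560))
   = 2.3900 − (6.585381)/(10.907900) = 1.786274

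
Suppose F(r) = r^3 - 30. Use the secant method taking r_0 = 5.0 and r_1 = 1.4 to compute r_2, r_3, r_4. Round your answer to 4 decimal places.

2.2026, 4.1545, 2.8204

F(5.0) = 95.000000, F(1.4) = -27.256000
r_2 = 1.400000 − (-27.256000)·(1.400000 − 5.000000) / (-27.256000 − 95.000000) = 1.400000 − (98.121600)/(-122.256000) = 2.202591
F(2.202591) = -19.314330
r_3 = 2.202591 − (-19.314330)·(2.202591 − 1.400000) / (-19.314330 − (-27.256000)) = 2.202591 − (-15.501513)/(7.941670) = 4.154512
F(4.154512) = 41.706774
r_4 = 4.154512 − 41.706774·(4.154512 − 2.202591) / (41.706774 − (-19.314330)) = 4.154512 − (81.408334)/(61.021104) = 2.820411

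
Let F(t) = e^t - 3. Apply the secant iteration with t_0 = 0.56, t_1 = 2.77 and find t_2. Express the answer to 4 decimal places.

0.7543

F(0.56) = -1.249327, F(2.77) = 12.958634
t_2 = 2.770000 − 12.958634·(2.770000 − 0.560000) / (12.958634 − (-1.249327)) = 2.770000 − (28.638581)/(14.207962) = 0.754329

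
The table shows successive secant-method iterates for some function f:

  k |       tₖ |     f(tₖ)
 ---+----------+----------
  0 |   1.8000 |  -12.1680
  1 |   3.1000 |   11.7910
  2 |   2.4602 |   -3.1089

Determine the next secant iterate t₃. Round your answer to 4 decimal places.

2.5937

t₃ = 2.4602 − (-3.1089)·(2.4602 − 3.1000) / (-3.1089 − 11.7910)
   = 2.4602 − (1.989074)/(-14.899900) = 2.593696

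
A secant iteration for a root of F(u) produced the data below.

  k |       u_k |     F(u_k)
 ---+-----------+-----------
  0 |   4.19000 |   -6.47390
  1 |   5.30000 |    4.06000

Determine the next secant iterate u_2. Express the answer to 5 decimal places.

u_2 = 5.30000 − 4.06000·(5.30000 − 4.19000) / (4.06000 − (-6.47390))
   = 5.30000 − (4.5066000)/(10.5339000) = 4.8721812

4.87218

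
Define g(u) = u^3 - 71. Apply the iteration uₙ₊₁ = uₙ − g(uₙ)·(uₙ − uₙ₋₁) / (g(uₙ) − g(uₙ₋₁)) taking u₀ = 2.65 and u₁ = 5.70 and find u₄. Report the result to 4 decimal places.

4.1652

g(2.65) = -52.390375, g(5.70) = 114.193000
u₂ = 5.700000 − 114.193000·(5.700000 − 2.650000) / (114.193000 − (-52.390375)) = 5.700000 − (348.288650)/(166.583375) = 3.609223
g(3.609223) = -23.984481
u₃ = 3.609223 − (-23.984481)·(3.609223 − 5.700000) / (-23.984481 − 114.193000) = 3.609223 − (50.146196)/(-138.177481) = 3.972135
g(3.972135) = -8.328237
u₄ = 3.972135 − (-8.328237)·(3.972135 − 3.609223) / (-8.328237 − (-23.984481)) = 3.972135 − (-3.022413)/(15.656244) = 4.165183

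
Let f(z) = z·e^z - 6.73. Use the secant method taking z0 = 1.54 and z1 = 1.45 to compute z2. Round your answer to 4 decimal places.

1.4993

f(1.54) = 0.453469, f(1.45) = -0.548484
z2 = 1.450000 − (-0.548484)·(1.450000 − 1.540000) / (-0.548484 − 0.453469) = 1.450000 − (0.049364)/(-1.001953) = 1.499267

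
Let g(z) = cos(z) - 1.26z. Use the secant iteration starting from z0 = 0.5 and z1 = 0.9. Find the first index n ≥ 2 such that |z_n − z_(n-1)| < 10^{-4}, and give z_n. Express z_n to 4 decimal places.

g(0.5) = 0.247583, g(0.9) = -0.512390
z2 = 0.900000 − (-0.512390)·(0.400000)/(-0.759973) = 0.630311;  |Δ| = 0.269689
g(0.630311) = 0.013652
z3 = 0.630311 − 0.013652·(-0.269689)/(0.526042) = 0.637310;  |Δ| = 0.006999
g(0.637310) = 0.000688
z4 = 0.637310 − 0.000688·(0.006999)/(-0.012964) = 0.637682;  |Δ| = 0.000372
g(0.637682) = -0.000001
z5 = 0.637682 − (-0.000001)·(0.000372)/(-0.000689) = 0.637681;  |Δ| = 0.000001
|z5 − z4| = 0.000001 < 10^{-4}

n = 5, z_n = 0.6377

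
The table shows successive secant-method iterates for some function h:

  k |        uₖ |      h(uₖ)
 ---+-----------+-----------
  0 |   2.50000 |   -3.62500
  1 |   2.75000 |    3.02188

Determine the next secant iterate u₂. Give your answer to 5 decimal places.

u₂ = 2.75000 − 3.02188·(2.75000 − 2.50000) / (3.02188 − (-3.62500))
   = 2.75000 − (0.7554700)/(6.6468800) = 2.6363422

2.63634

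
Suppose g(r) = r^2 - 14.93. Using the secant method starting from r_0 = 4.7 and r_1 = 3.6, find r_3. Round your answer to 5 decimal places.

g(4.7) = 7.1600000, g(3.6) = -1.9700000
r_2 = 3.6000000 − (-1.9700000)·(3.6000000 − 4.7000000) / (-1.9700000 − 7.1600000) = 3.6000000 − (2.1670000)/(-9.1300000) = 3.8373494
g(3.8373494) = -0.2047496
r_3 = 3.8373494 − (-0.2047496)·(3.8373494 − 3.6000000) / (-0.2047496 − (-1.9700000)) = 3.8373494 − (-0.0485972)/(1.7652504) = 3.8648793

3.86488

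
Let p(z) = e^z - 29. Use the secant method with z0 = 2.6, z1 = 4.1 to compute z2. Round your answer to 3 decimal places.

p(2.6) = -15.53626, p(4.1) = 31.34029
z2 = 4.10000 − 31.34029·(4.10000 − 2.60000) / (31.34029 − (-15.53626)) = 4.10000 − (47.01043)/(46.87655) = 3.09714

3.097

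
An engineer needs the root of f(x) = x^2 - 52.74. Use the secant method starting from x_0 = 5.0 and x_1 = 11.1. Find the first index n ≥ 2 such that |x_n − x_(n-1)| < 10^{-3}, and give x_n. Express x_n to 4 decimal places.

n = 6, x_n = 7.2622

f(5.0) = -27.740000, f(11.1) = 70.470000
x_2 = 11.100000 − 70.470000·(6.100000)/(98.210000) = 6.722981;  |Δ| = 4.377019
f(6.722981) = -7.541522
x_3 = 6.722981 − (-7.541522)·(-4.377019)/(-78.011522) = 7.146116;  |Δ| = 0.423135
f(7.146116) = -1.673025
x_4 = 7.146116 − (-1.673025)·(0.423135)/(5.868496) = 7.266746;  |Δ| = 0.120630
f(7.266746) = 0.065594
x_5 = 7.266746 − 0.065594·(0.120630)/(1.738620) = 7.262195;  |Δ| = 0.004551
f(7.262195) = -0.000528
x_6 = 7.262195 − (-0.000528)·(-0.004551)/(-0.066122) = 7.262231;  |Δ| = 0.000036
|x_6 − x_5| = 0.000036 < 10^{-3}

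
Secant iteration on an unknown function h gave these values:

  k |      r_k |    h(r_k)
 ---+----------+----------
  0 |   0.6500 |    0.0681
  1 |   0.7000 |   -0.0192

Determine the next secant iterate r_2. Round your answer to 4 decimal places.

0.6890

r_2 = 0.7000 − (-0.0192)·(0.7000 − 0.6500) / (-0.0192 − 0.0681)
   = 0.7000 − (-0.000960)/(-0.087300) = 0.689003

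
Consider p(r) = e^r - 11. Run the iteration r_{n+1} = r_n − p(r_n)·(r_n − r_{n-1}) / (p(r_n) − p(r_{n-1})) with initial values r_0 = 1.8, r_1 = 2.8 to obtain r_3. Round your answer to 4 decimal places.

p(1.8) = -4.950353, p(2.8) = 5.444647
r_2 = 2.800000 − 5.444647·(2.800000 − 1.800000) / (5.444647 − (-4.950353)) = 2.800000 − (5.444647)/(10.394999) = 2.276224
p(2.276224) = -1.260163
r_3 = 2.276224 − (-1.260163)·(2.276224 − 2.800000) / (-1.260163 − 5.444647) = 2.276224 − (0.660042)/(-6.704809) = 2.374668

2.3747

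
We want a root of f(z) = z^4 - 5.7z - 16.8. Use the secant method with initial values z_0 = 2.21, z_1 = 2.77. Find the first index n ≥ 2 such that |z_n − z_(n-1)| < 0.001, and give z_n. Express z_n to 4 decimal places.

n = 5, z_n = 2.3434

f(2.21) = -5.542567, f(2.77) = 26.284394
z_2 = 2.770000 − 26.284394·(0.560000)/(31.826962) = 2.307522;  |Δ| = 0.462478
f(2.307522) = -1.600883
z_3 = 2.307522 − (-1.600883)·(-0.462478)/(-27.885277) = 2.334073;  |Δ| = 0.026551
f(2.334073) = -0.424640
z_4 = 2.334073 − (-0.424640)·(0.026551)/(1.176244) = 2.343658;  |Δ| = 0.009585
f(2.343658) = 0.011267
z_5 = 2.343658 − 0.011267·(0.009585)/(0.435907) = 2.343410;  |Δ| = 0.000248
|z_5 − z_4| = 0.000248 < 0.001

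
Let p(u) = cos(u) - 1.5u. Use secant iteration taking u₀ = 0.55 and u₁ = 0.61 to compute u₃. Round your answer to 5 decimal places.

p(0.55) = 0.0275245, p(0.61) = -0.0953520
u₂ = 0.6100000 − (-0.0953520)·(0.6100000 − 0.5500000) / (-0.0953520 − 0.0275245) = 0.6100000 − (-0.0057211)/(-0.1228765) = 0.5634401
p(0.5634401) = 0.0002626
u₃ = 0.5634401 − 0.0002626·(0.5634401 − 0.6100000) / (0.0002626 − (-0.0953520)) = 0.5634401 − (-0.0000122)/(0.0956146) = 0.5635680

0.56357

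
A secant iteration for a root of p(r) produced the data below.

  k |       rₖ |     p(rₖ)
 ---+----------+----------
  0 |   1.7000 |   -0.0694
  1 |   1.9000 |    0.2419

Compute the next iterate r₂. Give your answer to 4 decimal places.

1.7446

r₂ = 1.9000 − 0.2419·(1.9000 − 1.7000) / (0.2419 − (-0.0694))
   = 1.9000 − (0.048380)/(0.311300) = 1.744587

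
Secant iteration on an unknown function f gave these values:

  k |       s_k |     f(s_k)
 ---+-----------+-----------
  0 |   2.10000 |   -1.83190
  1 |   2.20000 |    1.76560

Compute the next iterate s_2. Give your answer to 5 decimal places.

2.15092

s_2 = 2.20000 − 1.76560·(2.20000 − 2.10000) / (1.76560 − (-1.83190))
   = 2.20000 − (0.1765600)/(3.5975000) = 2.1509215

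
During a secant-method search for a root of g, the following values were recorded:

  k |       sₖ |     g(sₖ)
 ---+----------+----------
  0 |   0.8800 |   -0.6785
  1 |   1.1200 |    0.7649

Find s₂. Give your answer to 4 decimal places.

0.9928

s₂ = 1.1200 − 0.7649·(1.1200 − 0.8800) / (0.7649 − (-0.6785))
   = 1.1200 − (0.183576)/(1.443400) = 0.992817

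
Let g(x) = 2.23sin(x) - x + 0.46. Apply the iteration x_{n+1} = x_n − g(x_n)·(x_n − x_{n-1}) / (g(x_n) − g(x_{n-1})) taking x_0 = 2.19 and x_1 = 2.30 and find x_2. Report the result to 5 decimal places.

2.22595

g(2.19) = 0.0859802, g(2.30) = -0.1770774
x_2 = 2.3000000 − (-0.1770774)·(2.3000000 − 2.1900000) / (-0.1770774 − 0.0859802) = 2.3000000 − (-0.0194785)/(-0.2630576) = 2.2259534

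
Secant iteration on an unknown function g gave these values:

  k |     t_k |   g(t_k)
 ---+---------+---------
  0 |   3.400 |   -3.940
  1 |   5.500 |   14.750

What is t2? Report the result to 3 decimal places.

t2 = 5.500 − 14.750·(5.500 − 3.400) / (14.750 − (-3.940))
   = 5.500 − (30.97500)/(18.69000) = 3.84270

3.843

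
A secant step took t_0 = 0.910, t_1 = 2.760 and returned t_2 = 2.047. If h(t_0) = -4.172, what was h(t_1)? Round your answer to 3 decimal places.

The secant line through (0.910, -4.172) and (2.760, h(t_1)) crosses zero at t_2 = 2.047.
So (0.910, -4.172), (2.760, h(t_1)), (2.047, 0) are collinear:
h(t_1) = -4.172 · (2.760 − 2.047) / (0.910 − 2.047) = -4.172 · (0.71300)/(-1.13700) = 2.61621

2.616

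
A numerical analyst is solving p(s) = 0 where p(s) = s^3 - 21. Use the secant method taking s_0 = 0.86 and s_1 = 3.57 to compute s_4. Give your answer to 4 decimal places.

p(0.86) = -20.363944, p(3.57) = 24.499293
s_2 = 3.570000 − 24.499293·(3.570000 − 0.860000) / (24.499293 − (-20.363944)) = 3.570000 − (66.393084)/(44.863237) = 2.090100
p(2.090100) = -11.869355
s_3 = 2.090100 − (-11.869355)·(2.090100 − 3.570000) / (-11.869355 − 24.499293) = 2.090100 − (17.565452)/(-36.368648) = 2.573084
p(2.573084) = -3.964228
s_4 = 2.573084 − (-3.964228)·(2.573084 − 2.090100) / (-3.964228 − (-11.869355)) = 2.573084 − (-1.914656)/(7.905126) = 2.815288

2.8153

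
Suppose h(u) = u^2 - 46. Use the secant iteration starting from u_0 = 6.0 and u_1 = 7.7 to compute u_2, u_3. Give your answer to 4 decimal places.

h(6.0) = -10.000000, h(7.7) = 13.290000
u_2 = 7.700000 − 13.290000·(7.700000 − 6.000000) / (13.290000 − (-10.000000)) = 7.700000 − (22.593000)/(23.290000) = 6.729927
h(6.729927) = -0.708082
u_3 = 6.729927 − (-0.708082)·(6.729927 − 7.700000) / (-0.708082 − 13.290000) = 6.729927 − (0.686892)/(-13.998082) = 6.778997

6.7299, 6.7790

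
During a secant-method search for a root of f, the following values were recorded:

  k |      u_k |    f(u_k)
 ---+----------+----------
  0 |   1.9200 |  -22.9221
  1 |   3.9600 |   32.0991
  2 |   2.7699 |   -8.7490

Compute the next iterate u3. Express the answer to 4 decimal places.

3.0248

u3 = 2.7699 − (-8.7490)·(2.7699 − 3.9600) / (-8.7490 − 32.0991)
   = 2.7699 − (10.412185)/(-40.848100) = 3.024800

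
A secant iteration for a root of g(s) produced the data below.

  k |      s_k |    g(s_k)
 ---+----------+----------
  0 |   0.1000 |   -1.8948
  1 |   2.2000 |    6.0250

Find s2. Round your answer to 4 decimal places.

0.6024

s2 = 2.2000 − 6.0250·(2.2000 − 0.1000) / (6.0250 − (-1.8948))
   = 2.2000 − (12.652500)/(7.919800) = 0.602422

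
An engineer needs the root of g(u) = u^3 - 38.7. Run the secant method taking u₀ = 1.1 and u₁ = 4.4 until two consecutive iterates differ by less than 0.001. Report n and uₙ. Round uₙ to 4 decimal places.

n = 7, uₙ = 3.3825

g(1.1) = -37.369000, g(4.4) = 46.484000
u₂ = 4.400000 − 46.484000·(3.300000)/(83.853000) = 2.570641;  |Δ| = 1.829359
g(2.570641) = -21.712693
u₃ = 2.570641 − (-21.712693)·(-1.829359)/(-68.196693) = 3.153079;  |Δ| = 0.582437
g(3.153079) = -7.352387
u₄ = 3.153079 − (-7.352387)·(0.582437)/(14.360306) = 3.451283;  |Δ| = 0.298204
g(3.451283) = 2.409458
u₅ = 3.451283 − 2.409458·(0.298204)/(9.761844) = 3.377679;  |Δ| = 0.073604
g(3.377679) = -0.165018
u₆ = 3.377679 − (-0.165018)·(-0.073604)/(-2.574475) = 3.382397;  |Δ| = 0.004718
g(3.382397) = -0.003319
u₇ = 3.382397 − (-0.003319)·(0.004718)/(0.161699) = 3.382494;  |Δ| = 0.000097
|u₇ − u₆| = 0.000097 < 0.001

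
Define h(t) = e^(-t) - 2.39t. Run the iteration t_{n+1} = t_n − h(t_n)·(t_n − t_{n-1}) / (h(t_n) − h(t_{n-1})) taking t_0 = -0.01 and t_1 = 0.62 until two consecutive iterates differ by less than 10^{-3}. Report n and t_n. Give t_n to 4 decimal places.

h(-0.01) = 1.033950, h(0.62) = -0.943856
t_2 = 0.620000 − (-0.943856)·(0.630000)/(-1.977806) = 0.319349;  |Δ| = 0.300651
h(0.319349) = -0.036623
t_3 = 0.319349 − (-0.036623)·(-0.300651)/(0.907233) = 0.307213;  |Δ| = 0.012136
h(0.307213) = 0.001256
t_4 = 0.307213 − 0.001256·(-0.012136)/(0.037879) = 0.307615;  |Δ| = 0.000402
|t_4 − t_3| = 0.000402 < 10^{-3}

n = 4, t_n = 0.3076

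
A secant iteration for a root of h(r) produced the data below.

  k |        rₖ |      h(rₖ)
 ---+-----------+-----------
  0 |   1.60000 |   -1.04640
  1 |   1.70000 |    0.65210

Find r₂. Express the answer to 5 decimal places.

r₂ = 1.70000 − 0.65210·(1.70000 − 1.60000) / (0.65210 − (-1.04640))
   = 1.70000 − (0.0652100)/(1.6985000) = 1.6616073

1.66161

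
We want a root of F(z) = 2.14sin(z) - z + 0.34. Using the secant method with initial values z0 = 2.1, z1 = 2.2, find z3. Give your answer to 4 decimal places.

F(2.1) = 0.087268, F(2.2) = -0.129818
z2 = 2.200000 − (-0.129818)·(2.200000 − 2.100000) / (-0.129818 − 0.087268) = 2.200000 − (-0.012982)/(-0.217086) = 2.140200
F(2.140200) = 0.002157
z3 = 2.140200 − 0.002157·(2.140200 − 2.200000) / (0.002157 − (-0.129818)) = 2.140200 − (-0.000129)/(0.131975) = 2.141177

2.1412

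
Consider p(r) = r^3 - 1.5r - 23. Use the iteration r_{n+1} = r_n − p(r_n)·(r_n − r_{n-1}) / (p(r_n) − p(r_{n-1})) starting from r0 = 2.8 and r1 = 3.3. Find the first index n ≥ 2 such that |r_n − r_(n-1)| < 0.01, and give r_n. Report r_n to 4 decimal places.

p(2.8) = -5.248000, p(3.3) = 7.987000
r2 = 3.300000 − 7.987000·(0.500000)/(13.235000) = 2.998262;  |Δ| = 0.301738
p(2.998262) = -0.544287
r3 = 2.998262 − (-0.544287)·(-0.301738)/(-8.531287) = 3.017513;  |Δ| = 0.019251
p(3.017513) = -0.050660
r4 = 3.017513 − (-0.050660)·(0.019251)/(0.493628) = 3.019488;  |Δ| = 0.001976
|r4 − r3| = 0.001976 < 0.01

n = 4, r_n = 3.0195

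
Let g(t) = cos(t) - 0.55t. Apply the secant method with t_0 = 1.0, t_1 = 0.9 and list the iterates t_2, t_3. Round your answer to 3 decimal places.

0.993, 0.993

g(1.0) = -0.00970, g(0.9) = 0.12661
t_2 = 0.90000 − 0.12661·(0.90000 − 1.00000) / (0.12661 − (-0.00970)) = 0.90000 − (-0.01266)/(0.13631) = 0.99289
g(0.99289) = 0.00019
t_3 = 0.99289 − 0.00019·(0.99289 − 0.90000) / (0.00019 − 0.12661) = 0.99289 − (0.00002)/(-0.12642) = 0.99302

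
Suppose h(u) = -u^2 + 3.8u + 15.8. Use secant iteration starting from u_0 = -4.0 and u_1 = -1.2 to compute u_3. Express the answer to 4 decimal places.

h(-4.0) = -15.400000, h(-1.2) = 9.800000
u_2 = -1.200000 − 9.800000·(-1.200000 − (-4.000000)) / (9.800000 − (-15.400000)) = -1.200000 − (27.440000)/(25.200000) = -2.288889
h(-2.288889) = 1.863210
u_3 = -2.288889 − 1.863210·(-2.288889 − (-1.200000)) / (1.863210 − 9.800000) = -2.288889 − (-2.028829)/(-7.936790) = -2.544512

-2.5445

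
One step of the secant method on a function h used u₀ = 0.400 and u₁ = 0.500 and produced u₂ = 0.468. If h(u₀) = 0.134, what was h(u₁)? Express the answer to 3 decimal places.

-0.063

The secant line through (0.400, 0.134) and (0.500, h(u₁)) crosses zero at u₂ = 0.468.
So (0.400, 0.134), (0.500, h(u₁)), (0.468, 0) are collinear:
h(u₁) = 0.134 · (0.500 − 0.468) / (0.400 − 0.468) = 0.134 · (0.03200)/(-0.06800) = -0.06306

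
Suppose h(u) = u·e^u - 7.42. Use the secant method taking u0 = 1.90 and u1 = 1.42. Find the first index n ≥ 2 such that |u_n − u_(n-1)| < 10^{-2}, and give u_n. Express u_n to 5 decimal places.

n = 4, u_n = 1.55962

h(1.90) = 5.2831994, h(1.42) = -1.5452890
u2 = 1.4200000 − (-1.5452890)·(-0.4800000)/(-6.8284884) = 1.5286241;  |Δ| = 0.1086241
h(1.5286241) = -0.3702495
u3 = 1.5286241 − (-0.3702495)·(0.1086241)/(1.1750394) = 1.5628511;  |Δ| = 0.0342270
h(1.5628511) = 0.0385640
u4 = 1.5628511 − 0.0385640·(0.0342270)/(0.4088135) = 1.5596224;  |Δ| = 0.0032287
|u4 − u3| = 0.0032287 < 10^{-2}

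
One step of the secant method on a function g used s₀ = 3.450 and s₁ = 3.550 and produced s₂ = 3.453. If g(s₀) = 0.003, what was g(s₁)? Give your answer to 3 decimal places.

-0.097

The secant line through (3.450, 0.003) and (3.550, g(s₁)) crosses zero at s₂ = 3.453.
So (3.450, 0.003), (3.550, g(s₁)), (3.453, 0) are collinear:
g(s₁) = 0.003 · (3.550 − 3.453) / (3.450 − 3.453) = 0.003 · (0.09700)/(-0.00300) = -0.09700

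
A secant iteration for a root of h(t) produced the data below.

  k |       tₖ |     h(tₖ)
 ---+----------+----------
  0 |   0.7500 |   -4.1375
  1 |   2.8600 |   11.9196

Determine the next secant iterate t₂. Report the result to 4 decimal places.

t₂ = 2.8600 − 11.9196·(2.8600 − 0.7500) / (11.9196 − (-4.1375))
   = 2.8600 − (25.150356)/(16.057100) = 1.293693

1.2937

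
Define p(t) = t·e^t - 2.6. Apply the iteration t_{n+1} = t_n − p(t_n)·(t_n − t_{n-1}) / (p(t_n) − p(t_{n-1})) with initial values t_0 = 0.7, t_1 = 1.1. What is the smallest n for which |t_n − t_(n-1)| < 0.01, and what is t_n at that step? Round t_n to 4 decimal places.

p(0.7) = -1.190373, p(1.1) = 0.704583
t_2 = 1.100000 − 0.704583·(0.400000)/(1.894956) = 0.951272;  |Δ| = 0.148728
p(0.951272) = -0.137156
t_3 = 0.951272 − (-0.137156)·(-0.148728)/(-0.841739) = 0.975506;  |Δ| = 0.024234
p(0.975506) = -0.012460
t_4 = 0.975506 − (-0.012460)·(0.024234)/(0.124696) = 0.977928;  |Δ| = 0.002422
|t_4 − t_3| = 0.002422 < 0.01

n = 4, t_n = 0.9779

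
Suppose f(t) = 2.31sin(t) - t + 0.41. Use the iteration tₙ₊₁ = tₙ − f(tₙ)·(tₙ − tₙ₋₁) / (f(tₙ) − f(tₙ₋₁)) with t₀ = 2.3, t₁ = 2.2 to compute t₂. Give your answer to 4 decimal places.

2.2317

f(2.3) = -0.167421, f(2.2) = 0.077627
t₂ = 2.200000 − 0.077627·(2.200000 − 2.300000) / (0.077627 − (-0.167421)) = 2.200000 − (-0.007763)/(0.245048) = 2.231678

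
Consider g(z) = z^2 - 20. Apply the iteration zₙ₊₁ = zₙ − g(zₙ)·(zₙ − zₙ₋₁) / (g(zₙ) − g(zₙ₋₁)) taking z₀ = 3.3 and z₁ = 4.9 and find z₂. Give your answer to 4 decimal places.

4.4110

g(3.3) = -9.110000, g(4.9) = 4.010000
z₂ = 4.900000 − 4.010000·(4.900000 − 3.300000) / (4.010000 − (-9.110000)) = 4.900000 − (6.416000)/(13.120000) = 4.410976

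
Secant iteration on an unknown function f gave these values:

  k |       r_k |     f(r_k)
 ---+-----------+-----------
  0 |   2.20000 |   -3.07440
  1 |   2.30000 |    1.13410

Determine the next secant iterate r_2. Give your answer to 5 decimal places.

2.27305

r_2 = 2.30000 − 1.13410·(2.30000 − 2.20000) / (1.13410 − (-3.07440))
   = 2.30000 − (0.1134100)/(4.2085000) = 2.2730522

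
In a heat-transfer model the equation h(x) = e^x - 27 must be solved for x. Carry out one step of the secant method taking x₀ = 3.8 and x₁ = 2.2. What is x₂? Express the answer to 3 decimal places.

3.006

h(3.8) = 17.70118, h(2.2) = -17.97499
x₂ = 2.20000 − (-17.97499)·(2.20000 − 3.80000) / (-17.97499 − 17.70118) = 2.20000 − (28.75998)/(-35.67617) = 3.00614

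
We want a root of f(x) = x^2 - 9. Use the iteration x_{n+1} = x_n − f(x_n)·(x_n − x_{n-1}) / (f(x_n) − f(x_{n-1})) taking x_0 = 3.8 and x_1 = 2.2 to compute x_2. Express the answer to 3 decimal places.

2.893

f(3.8) = 5.44000, f(2.2) = -4.16000
x_2 = 2.20000 − (-4.16000)·(2.20000 − 3.80000) / (-4.16000 − 5.44000) = 2.20000 − (6.65600)/(-9.60000) = 2.89333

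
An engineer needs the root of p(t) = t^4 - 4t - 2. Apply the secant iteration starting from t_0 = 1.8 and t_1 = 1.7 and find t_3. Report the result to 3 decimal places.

1.728

p(1.8) = 1.29760, p(1.7) = -0.44790
t_2 = 1.70000 − (-0.44790)·(1.70000 − 1.80000) / (-0.44790 − 1.29760) = 1.70000 − (0.04479)/(-1.74550) = 1.72566
p(1.72566) = -0.03473
t_3 = 1.72566 − (-0.03473)·(1.72566 − 1.70000) / (-0.03473 − (-0.44790)) = 1.72566 − (-0.00089)/(0.41317) = 1.72782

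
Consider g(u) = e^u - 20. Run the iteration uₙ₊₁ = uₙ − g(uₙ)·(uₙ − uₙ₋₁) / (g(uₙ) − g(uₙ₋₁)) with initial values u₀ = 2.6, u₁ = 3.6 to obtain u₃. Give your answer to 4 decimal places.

g(2.6) = -6.536262, g(3.6) = 16.598234
u₂ = 3.600000 − 16.598234·(3.600000 − 2.600000) / (16.598234 − (-6.536262)) = 3.600000 − (16.598234)/(23.134496) = 2.882533
g(2.882533) = -2.140544
u₃ = 2.882533 − (-2.140544)·(2.882533 − 3.600000) / (-2.140544 − 16.598234) = 2.882533 − (1.535769)/(-18.738778) = 2.964490

2.9645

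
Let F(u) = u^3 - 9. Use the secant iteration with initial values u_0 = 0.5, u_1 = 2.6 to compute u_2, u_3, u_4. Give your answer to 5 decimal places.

F(0.5) = -8.8750000, F(2.6) = 8.5760000
u_2 = 2.6000000 − 8.5760000·(2.6000000 − 0.5000000) / (8.5760000 − (-8.8750000)) = 2.6000000 − (18.0096000)/(17.4510000) = 1.5679904
F(1.5679904) = -5.1449486
u_3 = 1.5679904 − (-5.1449486)·(1.5679904 − 2.6000000) / (-5.1449486 − 8.5760000) = 1.5679904 − (5.3096365)/(-13.7209486) = 1.9549634
F(1.9549634) = -1.5283612
u_4 = 1.9549634 − (-1.5283612)·(1.9549634 − 1.5679904) / (-1.5283612 − (-5.1449486)) = 1.9549634 − (-0.5914345)/(3.6165873) = 2.1184972

1.56799, 1.95496, 2.11850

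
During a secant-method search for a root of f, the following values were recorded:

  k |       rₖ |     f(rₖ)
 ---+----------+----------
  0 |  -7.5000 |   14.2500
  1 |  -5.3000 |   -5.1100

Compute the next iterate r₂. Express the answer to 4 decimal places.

-5.8807

r₂ = -5.3000 − (-5.1100)·(-5.3000 − (-7.5000)) / (-5.1100 − 14.2500)
   = -5.3000 − (-11.242000)/(-19.360000) = -5.880682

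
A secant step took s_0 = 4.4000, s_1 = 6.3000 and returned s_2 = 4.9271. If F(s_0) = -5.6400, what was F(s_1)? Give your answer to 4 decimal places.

14.6901

The secant line through (4.4000, -5.6400) and (6.3000, F(s_1)) crosses zero at s_2 = 4.9271.
So (4.4000, -5.6400), (6.3000, F(s_1)), (4.9271, 0) are collinear:
F(s_1) = -5.6400 · (6.3000 − 4.9271) / (4.4000 − 4.9271) = -5.6400 · (1.372900)/(-0.527100) = 14.690108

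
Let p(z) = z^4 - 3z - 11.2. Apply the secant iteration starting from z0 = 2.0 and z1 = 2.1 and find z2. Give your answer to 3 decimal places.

p(2.0) = -1.20000, p(2.1) = 1.94810
z2 = 2.10000 − 1.94810·(2.10000 − 2.00000) / (1.94810 − (-1.20000)) = 2.10000 − (0.19481)/(3.14810) = 2.03812

2.038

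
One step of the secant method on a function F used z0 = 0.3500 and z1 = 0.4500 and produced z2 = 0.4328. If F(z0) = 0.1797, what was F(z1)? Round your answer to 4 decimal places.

-0.0373

The secant line through (0.3500, 0.1797) and (0.4500, F(z1)) crosses zero at z2 = 0.4328.
So (0.3500, 0.1797), (0.4500, F(z1)), (0.4328, 0) are collinear:
F(z1) = 0.1797 · (0.4500 − 0.4328) / (0.3500 − 0.4328) = 0.1797 · (0.017200)/(-0.082800) = -0.037329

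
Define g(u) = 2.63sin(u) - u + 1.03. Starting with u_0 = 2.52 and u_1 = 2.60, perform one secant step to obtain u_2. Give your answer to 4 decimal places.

2.5330

g(2.52) = 0.041530, g(2.60) = -0.214231
u_2 = 2.600000 − (-0.214231)·(2.600000 − 2.520000) / (-0.214231 − 0.041530) = 2.600000 − (-0.017139)/(-0.255761) = 2.532990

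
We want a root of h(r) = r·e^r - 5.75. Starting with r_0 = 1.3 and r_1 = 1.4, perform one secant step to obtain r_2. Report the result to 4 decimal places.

h(1.3) = -0.979914, h(1.4) = -0.072720
r_2 = 1.400000 − (-0.072720)·(1.400000 − 1.300000) / (-0.072720 − (-0.979914)) = 1.400000 − (-0.007272)/(0.907194) = 1.408016

1.4080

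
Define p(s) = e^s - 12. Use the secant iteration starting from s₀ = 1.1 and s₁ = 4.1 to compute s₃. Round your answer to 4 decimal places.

p(1.1) = -8.995834, p(4.1) = 48.340288
s₂ = 4.100000 − 48.340288·(4.100000 − 1.100000) / (48.340288 − (-8.995834)) = 4.100000 − (145.020863)/(57.336122) = 1.570689
p(1.570689) = -7.190037
s₃ = 1.570689 − (-7.190037)·(1.570689 − 4.100000) / (-7.190037 − 48.340288) = 1.570689 − (18.185838)/(-55.530325) = 1.898183

1.8982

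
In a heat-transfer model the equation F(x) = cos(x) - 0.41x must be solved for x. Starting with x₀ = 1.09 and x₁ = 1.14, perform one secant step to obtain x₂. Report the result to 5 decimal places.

1.10192

F(1.09) = 0.0155854, F(1.14) = -0.0498055
x₂ = 1.1400000 − (-0.0498055)·(1.1400000 − 1.0900000) / (-0.0498055 − 0.0155854) = 1.1400000 − (-0.0024903)/(-0.0653909) = 1.1019171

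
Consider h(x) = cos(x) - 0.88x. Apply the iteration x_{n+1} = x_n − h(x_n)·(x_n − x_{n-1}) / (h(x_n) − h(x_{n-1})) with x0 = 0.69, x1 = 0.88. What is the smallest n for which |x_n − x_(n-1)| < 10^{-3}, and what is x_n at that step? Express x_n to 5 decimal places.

n = 4, x_n = 0.79543

h(0.69) = 0.1640460, h(0.88) = -0.1372489
x2 = 0.8800000 − (-0.1372489)·(0.1900000)/(-0.3012949) = 0.7934493;  |Δ| = 0.0865507
h(0.7934493) = 0.0031555
x3 = 0.7934493 − 0.0031555·(-0.0865507)/(0.1404044) = 0.7953945;  |Δ| = 0.0019452
h(0.7953945) = 0.0000559
x4 = 0.7953945 − 0.0000559·(0.0019452)/(-0.0030996) = 0.7954296;  |Δ| = 0.0000351
|x4 − x3| = 0.0000351 < 10^{-3}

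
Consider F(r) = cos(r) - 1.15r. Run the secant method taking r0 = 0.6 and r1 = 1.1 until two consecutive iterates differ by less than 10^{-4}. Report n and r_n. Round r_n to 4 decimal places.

n = 5, r_n = 0.6775

F(0.6) = 0.135336, F(1.1) = -0.811404
r2 = 1.100000 − (-0.811404)·(0.500000)/(-0.946739) = 0.671475;  |Δ| = 0.428525
F(0.671475) = 0.010709
r3 = 0.671475 − 0.010709·(-0.428525)/(0.822113) = 0.677057;  |Δ| = 0.005582
F(0.677057) = 0.000805
r4 = 0.677057 − 0.000805·(0.005582)/(-0.009905) = 0.677510;  |Δ| = 0.000454
F(0.677510) = -0.000001
r5 = 0.677510 − (-0.000001)·(0.000454)/(-0.000806) = 0.677510;  |Δ| = 0.000001
|r5 − r4| = 0.000001 < 10^{-4}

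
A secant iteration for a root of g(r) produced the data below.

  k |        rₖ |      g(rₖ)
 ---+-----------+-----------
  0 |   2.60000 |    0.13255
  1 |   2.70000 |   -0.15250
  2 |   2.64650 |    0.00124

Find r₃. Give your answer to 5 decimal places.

r₃ = 2.64650 − 0.00124·(2.64650 − 2.70000) / (0.00124 − (-0.15250))
   = 2.64650 − (-0.0000663)/(0.1537400) = 2.6469315

2.64693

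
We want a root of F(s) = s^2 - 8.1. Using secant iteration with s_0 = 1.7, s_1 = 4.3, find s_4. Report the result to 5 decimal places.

2.84910

F(1.7) = -5.2100000, F(4.3) = 10.3900000
s_2 = 4.3000000 − 10.3900000·(4.3000000 − 1.7000000) / (10.3900000 − (-5.2100000)) = 4.3000000 − (27.0140000)/(15.6000000) = 2.5683333
F(2.5683333) = -1.5036639
s_3 = 2.5683333 − (-1.5036639)·(2.5683333 − 4.3000000) / (-1.5036639 − 10.3900000) = 2.5683333 − (2.6038446)/(-11.8936639) = 2.7872604
F(2.7872604) = -0.3311796
s_4 = 2.7872604 − (-0.3311796)·(2.7872604 − 2.5683333) / (-0.3311796 − (-1.5036639)) = 2.7872604 − (-0.0725042)/(1.1724843) = 2.8490984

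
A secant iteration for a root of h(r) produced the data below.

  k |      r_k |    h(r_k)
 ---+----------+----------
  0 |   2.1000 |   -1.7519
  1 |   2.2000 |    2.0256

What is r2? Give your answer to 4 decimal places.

2.1464

r2 = 2.2000 − 2.0256·(2.2000 − 2.1000) / (2.0256 − (-1.7519))
   = 2.2000 − (0.202560)/(3.777500) = 2.146377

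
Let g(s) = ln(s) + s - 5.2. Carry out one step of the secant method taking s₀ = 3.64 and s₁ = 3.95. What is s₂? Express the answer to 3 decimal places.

3.852

g(3.64) = -0.26802, g(3.95) = 0.12372
s₂ = 3.95000 − 0.12372·(3.95000 − 3.64000) / (0.12372 − (-0.26802)) = 3.95000 − (0.03835)/(0.39173) = 3.85210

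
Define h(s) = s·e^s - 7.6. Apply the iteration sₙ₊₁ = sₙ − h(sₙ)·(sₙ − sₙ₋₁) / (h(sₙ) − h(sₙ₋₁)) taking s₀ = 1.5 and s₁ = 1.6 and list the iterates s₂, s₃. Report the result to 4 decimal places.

1.5730, 1.5743

h(1.5) = -0.877466, h(1.6) = 0.324852
s₂ = 1.600000 − 0.324852·(1.600000 − 1.500000) / (0.324852 − (-0.877466)) = 1.600000 − (0.032485)/(1.202318) = 1.572981
h(1.572981) = -0.016659
s₃ = 1.572981 − (-0.016659)·(1.572981 − 1.600000) / (-0.016659 − 0.324852) = 1.572981 − (0.000450)/(-0.341511) = 1.574299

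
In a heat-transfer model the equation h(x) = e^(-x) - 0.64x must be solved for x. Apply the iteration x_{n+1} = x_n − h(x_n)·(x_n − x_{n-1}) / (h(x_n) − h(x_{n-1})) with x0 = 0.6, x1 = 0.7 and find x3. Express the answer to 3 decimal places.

h(0.6) = 0.16481, h(0.7) = 0.04859
x2 = 0.70000 − 0.04859·(0.70000 − 0.60000) / (0.04859 − 0.16481) = 0.70000 − (0.00486)/(-0.11623) = 0.74180
h(0.74180) = 0.00150
x3 = 0.74180 − 0.00150·(0.74180 − 0.70000) / (0.00150 − 0.04859) = 0.74180 − (0.00006)/(-0.04708) = 0.74314

0.743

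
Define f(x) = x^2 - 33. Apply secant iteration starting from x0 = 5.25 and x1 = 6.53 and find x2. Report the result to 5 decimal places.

f(5.25) = -5.4375000, f(6.53) = 9.6409000
x2 = 6.5300000 − 9.6409000·(6.5300000 − 5.2500000) / (9.6409000 − (-5.4375000)) = 6.5300000 − (12.3403520)/(15.0784000) = 5.7115874

5.71159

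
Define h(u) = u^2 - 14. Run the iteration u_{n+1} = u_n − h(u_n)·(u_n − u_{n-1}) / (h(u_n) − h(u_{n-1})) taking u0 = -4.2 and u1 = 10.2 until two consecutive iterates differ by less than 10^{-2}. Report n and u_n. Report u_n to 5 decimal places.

h(-4.2) = 3.6400000, h(10.2) = 90.0400000
u2 = 10.2000000 − 90.0400000·(14.4000000)/(86.4000000) = -4.8066667;  |Δ| = 15.0066667
h(-4.8066667) = 9.1040444
u3 = -4.8066667 − 9.1040444·(-15.0066667)/(-80.9359556) = -6.4946848;  |Δ| = 1.6880181
h(-6.4946848) = 28.1809306
u4 = -6.4946848 − 28.1809306·(-1.6880181)/(19.0768862) = -4.0010954;  |Δ| = 2.4935894
h(-4.0010954) = 2.0087641
u5 = -4.0010954 − 2.0087641·(2.4935894)/(-26.1721665) = -3.8097076;  |Δ| = 0.1913878
h(-3.8097076) = 0.5138718
u6 = -3.8097076 − 0.5138718·(0.1913878)/(-1.4948923) = -3.7439177;  |Δ| = 0.0657899
h(-3.7439177) = 0.0169197
u7 = -3.7439177 − 0.0169197·(0.0657899)/(-0.4969521) = -3.7416777;  |Δ| = 0.0022399
|u7 − u6| = 0.0022399 < 10^{-2}

n = 7, u_n = -3.74168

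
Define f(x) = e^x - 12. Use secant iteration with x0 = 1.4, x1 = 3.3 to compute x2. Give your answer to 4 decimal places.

f(1.4) = -7.944800, f(3.3) = 15.112639
x2 = 3.300000 − 15.112639·(3.300000 − 1.400000) / (15.112639 − (-7.944800)) = 3.300000 − (28.714014)/(23.057439) = 2.054675

2.0547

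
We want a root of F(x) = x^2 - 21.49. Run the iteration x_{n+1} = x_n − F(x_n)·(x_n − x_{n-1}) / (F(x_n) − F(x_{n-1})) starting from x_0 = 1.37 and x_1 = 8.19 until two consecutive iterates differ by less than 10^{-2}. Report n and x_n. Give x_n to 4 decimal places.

F(1.37) = -19.613100, F(8.19) = 45.586100
x_2 = 8.190000 − 45.586100·(6.820000)/(65.199200) = 3.421579;  |Δ| = 4.768421
F(3.421579) = -9.782794
x_3 = 3.421579 − (-9.782794)·(-4.768421)/(-55.368894) = 4.264083;  |Δ| = 0.842503
F(4.264083) = -3.307598
x_4 = 4.264083 − (-3.307598)·(0.842503)/(6.475196) = 4.694442;  |Δ| = 0.430360
F(4.694442) = 0.547789
x_5 = 4.694442 − 0.547789·(0.430360)/(3.855387) = 4.633295;  |Δ| = 0.061147
F(4.633295) = -0.022576
x_6 = 4.633295 − (-0.022576)·(-0.061147)/(-0.570365) = 4.635715;  |Δ| = 0.002420
|x_6 − x_5| = 0.002420 < 10^{-2}

n = 6, x_n = 4.6357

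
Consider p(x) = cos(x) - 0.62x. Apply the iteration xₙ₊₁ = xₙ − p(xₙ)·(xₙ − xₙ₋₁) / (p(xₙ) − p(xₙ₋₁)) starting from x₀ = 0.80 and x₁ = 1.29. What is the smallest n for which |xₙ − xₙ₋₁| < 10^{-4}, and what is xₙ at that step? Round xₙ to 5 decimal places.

p(0.80) = 0.2007067, p(1.29) = -0.5226791
x₂ = 1.2900000 − (-0.5226791)·(0.4900000)/(-0.7233858) = 0.9359527;  |Δ| = 0.3540473
p(0.9359527) = 0.0127609
x₃ = 0.9359527 − 0.0127609·(-0.3540473)/(0.5354400) = 0.9443906;  |Δ| = 0.0084378
p(0.9443906) = 0.0007145
x₄ = 0.9443906 − 0.0007145·(0.0084378)/(-0.0120463) = 0.9448911;  |Δ| = 0.0005005
p(0.9448911) = -0.0000013
x₅ = 0.9448911 − (-0.0000013)·(0.0005005)/(-0.0007159) = 0.9448902;  |Δ| = 0.0000009
|x₅ − x₄| = 0.0000009 < 10^{-4}

n = 5, xₙ = 0.94489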